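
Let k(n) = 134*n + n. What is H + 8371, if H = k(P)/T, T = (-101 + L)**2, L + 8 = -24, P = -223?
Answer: 148044514/17689 ≈ 8369.3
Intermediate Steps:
k(n) = 135*n
L = -32 (L = -8 - 24 = -32)
T = 17689 (T = (-101 - 32)**2 = (-133)**2 = 17689)
H = -30105/17689 (H = (135*(-223))/17689 = -30105*1/17689 = -30105/17689 ≈ -1.7019)
H + 8371 = -30105/17689 + 8371 = 148044514/17689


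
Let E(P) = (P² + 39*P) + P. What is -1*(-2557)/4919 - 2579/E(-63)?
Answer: -8981008/7127631 ≈ -1.2600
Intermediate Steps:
E(P) = P² + 40*P
-1*(-2557)/4919 - 2579/E(-63) = -1*(-2557)/4919 - 2579*(-1/(63*(40 - 63))) = 2557*(1/4919) - 2579/((-63*(-23))) = 2557/4919 - 2579/1449 = -8981008/7127631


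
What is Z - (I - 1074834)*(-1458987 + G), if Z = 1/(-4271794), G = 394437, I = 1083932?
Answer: 41373503477964599/4271794 ≈ 9.6853e+9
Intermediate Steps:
Z = -1/4271794 ≈ -2.3409e-7
Z - (I - 1074834)*(-1458987 + G) = -1/4271794 - (1083932 - 1074834)*(-1458987 + 394437) = -1/4271794 - 9098*(-1064550) = -1/4271794 - 1*(-9685275900) = -1/4271794 + 9685275900 = 41373503477964599/4271794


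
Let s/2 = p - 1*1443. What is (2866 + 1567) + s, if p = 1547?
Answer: 4641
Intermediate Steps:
s = 208 (s = 2*(1547 - 1*1443) = 2*(1547 - 1443) = 2*104 = 208)
(2866 + 1567) + s = (2866 + 1567) + 208 = 4433 + 208 = 4641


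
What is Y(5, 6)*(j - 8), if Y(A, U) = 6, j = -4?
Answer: -72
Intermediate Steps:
Y(5, 6)*(j - 8) = 6*(-4 - 8) = 6*(-12) = -72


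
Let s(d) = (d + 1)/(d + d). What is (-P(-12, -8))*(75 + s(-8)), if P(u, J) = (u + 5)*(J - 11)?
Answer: -160531/16 ≈ -10033.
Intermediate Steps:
P(u, J) = (-11 + J)*(5 + u) (P(u, J) = (5 + u)*(-11 + J) = (-11 + J)*(5 + u))
s(d) = (1 + d)/(2*d) (s(d) = (1 + d)/((2*d)) = (1 + d)*(1/(2*d)) = (1 + d)/(2*d))
(-P(-12, -8))*(75 + s(-8)) = (-(-55 - 11*(-12) + 5*(-8) - 8*(-12)))*(75 + (1/2)*(1 - 8)/(-8)) = (-(-55 + 132 - 40 + 96))*(75 + (1/2)*(-1/8)*(-7)) = (-1*133)*(75 + 7/16) = -133*1207/16 = -160531/16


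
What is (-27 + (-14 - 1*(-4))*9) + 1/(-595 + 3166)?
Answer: -300806/2571 ≈ -117.00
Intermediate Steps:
(-27 + (-14 - 1*(-4))*9) + 1/(-595 + 3166) = (-27 + (-14 + 4)*9) + 1/2571 = (-27 - 10*9) + 1/2571 = (-27 - 90) + 1/2571 = -117 + 1/2571 = -300806/2571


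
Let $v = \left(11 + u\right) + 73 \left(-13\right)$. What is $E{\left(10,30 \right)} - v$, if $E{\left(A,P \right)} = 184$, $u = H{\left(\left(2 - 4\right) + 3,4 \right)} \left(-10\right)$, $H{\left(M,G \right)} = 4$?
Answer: $1162$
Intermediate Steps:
$u = -40$ ($u = 4 \left(-10\right) = -40$)
$v = -978$ ($v = \left(11 - 40\right) + 73 \left(-13\right) = -29 - 949 = -978$)
$E{\left(10,30 \right)} - v = 184 - -978 = 184 + 978 = 1162$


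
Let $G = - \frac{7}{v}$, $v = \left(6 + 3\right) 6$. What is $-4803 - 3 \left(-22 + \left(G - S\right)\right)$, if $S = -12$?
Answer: $- \frac{85907}{18} \approx -4772.6$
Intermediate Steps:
$v = 54$ ($v = 9 \cdot 6 = 54$)
$G = - \frac{7}{54} \approx -0.12963$
$-4803 - 3 \left(-22 + \left(G - S\right)\right) = -4803 - 3 \left(-22 - - \frac{641}{54}\right) = -4803 - 3 \left(-22 + \left(- \frac{7}{54} + 12\right)\right) = -4803 - 3 \left(-22 + \frac{641}{54}\right) = -4803 - 3 \left(- \frac{547}{54}\right) = -4803 - - \frac{547}{18} = -4803 + \frac{547}{18} = - \frac{85907}{18}$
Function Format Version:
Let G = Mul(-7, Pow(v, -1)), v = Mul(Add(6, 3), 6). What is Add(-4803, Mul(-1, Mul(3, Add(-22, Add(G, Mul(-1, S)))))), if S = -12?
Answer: Rational(-85907, 18) ≈ -4772.6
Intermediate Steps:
v = 54 (v = Mul(9, 6) = 54)
G = Rational(-7, 54) (G = Mul(-7, Pow(54, -1)) = Mul(-7, Rational(1, 54)) = Rational(-7, 54) ≈ -0.12963)
Add(-4803, Mul(-1, Mul(3, Add(-22, Add(G, Mul(-1, S)))))) = Add(-4803, Mul(-1, Mul(3, Add(-22, Add(Rational(-7, 54), Mul(-1, -12)))))) = Add(-4803, Mul(-1, Mul(3, Add(-22, Add(Rational(-7, 54), 12))))) = Add(-4803, Mul(-1, Mul(3, Add(-22, Rational(641, 54))))) = Add(-4803, Mul(-1, Mul(3, Rational(-547, 54)))) = Add(-4803, Mul(-1, Rational(-547, 18))) = Add(-4803, Rational(547, 18)) = Rational(-85907, 18)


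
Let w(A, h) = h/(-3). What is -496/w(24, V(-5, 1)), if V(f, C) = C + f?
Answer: -372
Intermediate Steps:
w(A, h) = -h/3 (w(A, h) = h*(-1/3) = -h/3)
-496/w(24, V(-5, 1)) = -496*(-3/(1 - 5)) = -496/((-1/3*(-4))) = -496/4/3 = -496*3/4 = -372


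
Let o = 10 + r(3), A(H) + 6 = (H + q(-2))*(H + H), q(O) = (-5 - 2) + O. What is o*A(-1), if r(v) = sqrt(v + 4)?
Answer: 140 + 14*sqrt(7) ≈ 177.04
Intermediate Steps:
r(v) = sqrt(4 + v)
q(O) = -7 + O
A(H) = -6 + 2*H*(-9 + H) (A(H) = -6 + (H + (-7 - 2))*(H + H) = -6 + (H - 9)*(2*H) = -6 + (-9 + H)*(2*H) = -6 + 2*H*(-9 + H))
o = 10 + sqrt(7) (o = 10 + sqrt(4 + 3) = 10 + sqrt(7) ≈ 12.646)
o*A(-1) = (10 + sqrt(7))*(-6 - 18*(-1) + 2*(-1)**2) = (10 + sqrt(7))*(-6 + 18 + 2*1) = (10 + sqrt(7))*(-6 + 18 + 2) = (10 + sqrt(7))*14 = 140 + 14*sqrt(7)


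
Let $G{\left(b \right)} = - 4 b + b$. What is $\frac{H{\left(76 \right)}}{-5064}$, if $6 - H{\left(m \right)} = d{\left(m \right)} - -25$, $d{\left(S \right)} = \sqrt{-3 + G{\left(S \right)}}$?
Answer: $\frac{19}{5064} + \frac{i \sqrt{231}}{5064} \approx 0.003752 + 0.0030013 i$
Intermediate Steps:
$G{\left(b \right)} = - 3 b$
$d{\left(S \right)} = \sqrt{-3 - 3 S}$
$H{\left(m \right)} = -19 - \sqrt{-3 - 3 m}$ ($H{\left(m \right)} = 6 - \left(\sqrt{-3 - 3 m} - -25\right) = 6 - \left(\sqrt{-3 - 3 m} + 25\right) = 6 - \left(25 + \sqrt{-3 - 3 m}\right) = -19 - \sqrt{-3 - 3 m}$)
$\frac{H{\left(76 \right)}}{-5064} = \frac{-19 - \sqrt{-3 - 228}}{-5064} = \left(-19 - \sqrt{-3 - 228}\right) \left(- \frac{1}{5064}\right) = \left(-19 - \sqrt{-231}\right) \left(- \frac{1}{5064}\right) = \left(-19 - i \sqrt{231}\right) \left(- \frac{1}{5064}\right) = \frac{19}{5064} + \frac{i \sqrt{231}}{5064}$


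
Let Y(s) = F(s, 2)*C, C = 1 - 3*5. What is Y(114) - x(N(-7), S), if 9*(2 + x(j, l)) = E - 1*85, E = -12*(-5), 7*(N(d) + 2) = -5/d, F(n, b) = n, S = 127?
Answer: -14321/9 ≈ -1591.2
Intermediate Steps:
C = -14 (C = 1 - 15 = -14)
N(d) = -2 - 5/(7*d) (N(d) = -2 + (-5/d)/7 = -2 - 5/(7*d))
E = 60
Y(s) = -14*s (Y(s) = s*(-14) = -14*s)
x(j, l) = -43/9 (x(j, l) = -2 + (60 - 1*85)/9 = -2 + (60 - 85)/9 = -2 + (1/9)*(-25) = -2 - 25/9 = -43/9)
Y(114) - x(N(-7), S) = -14*114 - 1*(-43/9) = -1596 + 43/9 = -14321/9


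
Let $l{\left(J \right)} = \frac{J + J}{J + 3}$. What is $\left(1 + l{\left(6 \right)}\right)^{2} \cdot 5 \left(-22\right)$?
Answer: $- \frac{5390}{9} \approx -598.89$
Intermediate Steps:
$l{\left(J \right)} = \frac{2 J}{3 + J}$
$\left(1 + l{\left(6 \right)}\right)^{2} \cdot 5 \left(-22\right) = \left(1 + 2 \cdot 6 \frac{1}{3 + 6}\right)^{2} \cdot 5 \left(-22\right) = \left(1 + 2 \cdot 6 \cdot \frac{1}{9}\right)^{2} \cdot 5 \left(-22\right) = \left(1 + \frac{4}{3}\right)^{2} \cdot 5 \left(-22\right) = \left(\frac{7}{3}\right)^{2} \cdot 5 \left(-22\right) = \frac{49}{9} \cdot 5 \left(-22\right) = \frac{245}{9} \left(-22\right) = - \frac{5390}{9}$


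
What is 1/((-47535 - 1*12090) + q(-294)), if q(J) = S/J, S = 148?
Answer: -147/8764949 ≈ -1.6771e-5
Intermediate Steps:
q(J) = 148/J
1/((-47535 - 1*12090) + q(-294)) = 1/((-47535 - 1*12090) + 148/(-294)) = 1/((-47535 - 12090) + 148*(-1/294)) = 1/(-59625 - 74/147) = 1/(-8764949/147) = -147/8764949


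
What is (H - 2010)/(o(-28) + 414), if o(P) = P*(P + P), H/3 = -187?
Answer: -2571/1982 ≈ -1.2972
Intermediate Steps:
H = -561 (H = 3*(-187) = -561)
o(P) = 2*P**2 (o(P) = P*(2*P) = 2*P**2)
(H - 2010)/(o(-28) + 414) = (-561 - 2010)/(2*(-28)**2 + 414) = -2571/(2*784 + 414) = -2571/(1568 + 414) = -2571/1982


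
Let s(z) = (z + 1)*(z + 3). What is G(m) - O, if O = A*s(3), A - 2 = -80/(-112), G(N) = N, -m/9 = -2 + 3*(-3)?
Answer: 237/7 ≈ 33.857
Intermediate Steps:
m = 99 (m = -9*(-2 + 3*(-3)) = -9*(-2 - 9) = -9*(-11) = 99)
A = 19/7 (A = 2 - 80/(-112) = 2 - 80*(-1/112) = 2 + 5/7 = 19/7 ≈ 2.7143)
s(z) = (1 + z)*(3 + z)
O = 456/7 (O = 19*(3 + 3² + 4*3)/7 = 19*(3 + 9 + 12)/7 = (19/7)*24 = 456/7 ≈ 65.143)
G(m) - O = 99 - 1*456/7 = 99 - 456/7 = 237/7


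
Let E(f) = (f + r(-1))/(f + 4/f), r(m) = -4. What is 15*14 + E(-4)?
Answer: 1058/5 ≈ 211.60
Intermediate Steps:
E(f) = (-4 + f)/(f + 4/f) (E(f) = (f - 4)/(f + 4/f) = (-4 + f)/(f + 4/f))
15*14 + E(-4) = 15*14 - 4*(-4 - 4)/(4 + (-4)²) = 210 - 4*(-8)/(4 + 16) = 210 - 4*(-8)/20 = 210 - 4*1/20*(-8) = 210 + 8/5 = 1058/5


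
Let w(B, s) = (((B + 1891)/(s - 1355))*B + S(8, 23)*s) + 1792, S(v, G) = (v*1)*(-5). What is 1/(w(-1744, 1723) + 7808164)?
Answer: 23/178027805 ≈ 1.2919e-7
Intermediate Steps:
S(v, G) = -5*v (S(v, G) = v*(-5) = -5*v)
w(B, s) = 1792 - 40*s + B*(1891 + B)/(-1355 + s) (w(B, s) = (((B + 1891)/(s - 1355))*B + (-5*8)*s) + 1792 = (((1891 + B)/(-1355 + s))*B - 40*s) + 1792 = (B*(1891 + B)/(-1355 + s) - 40*s) + 1792 = (-40*s + B*(1891 + B)/(-1355 + s)) + 1792 = 1792 - 40*s + B*(1891 + B)/(-1355 + s))
1/(w(-1744, 1723) + 7808164) = 1/((-2428160 + (-1744)² - 40*1723² + 1891*(-1744) + 55992*1723)/(-1355 + 1723) + 7808164) = 1/((-2428160 + 3041536 - 40*2968729 - 3297904 + 96474216)/368 + 7808164) = 1/((-2428160 + 3041536 - 118749160 - 3297904 + 96474216)/368 + 7808164) = 1/((1/368)*(-24959472) + 7808164) = 1/(-1559967/23 + 7808164) = 1/(178027805/23) = 23/178027805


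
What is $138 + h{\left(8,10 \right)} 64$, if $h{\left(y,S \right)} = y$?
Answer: $650$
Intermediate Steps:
$138 + h{\left(8,10 \right)} 64 = 138 + 8 \cdot 64 = 138 + 512 = 650$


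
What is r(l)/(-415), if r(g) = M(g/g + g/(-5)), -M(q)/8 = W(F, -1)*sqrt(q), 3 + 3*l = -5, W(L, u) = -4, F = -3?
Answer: -32*sqrt(345)/6225 ≈ -0.095482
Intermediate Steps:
l = -8/3 (l = -1 + (1/3)*(-5) = -1 - 5/3 = -8/3 ≈ -2.6667)
M(q) = 32*sqrt(q) (M(q) = -(-32)*sqrt(q) = 32*sqrt(q))
r(g) = 32*sqrt(1 - g/5) (r(g) = 32*sqrt(g/g + g/(-5)) = 32*sqrt(1 + g*(-1/5)) = 32*sqrt(1 - g/5))
r(l)/(-415) = (32*sqrt(25 - 5*(-8/3))/5)/(-415) = (32*sqrt(25 + 40/3)/5)*(-1/415) = (32*sqrt(115/3)/5)*(-1/415) = (32*(sqrt(345)/3)/5)*(-1/415) = (32*sqrt(345)/15)*(-1/415) = -32*sqrt(345)/6225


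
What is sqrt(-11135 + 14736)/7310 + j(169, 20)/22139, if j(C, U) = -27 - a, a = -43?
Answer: 16/22139 + sqrt(3601)/7310 ≈ 0.0089318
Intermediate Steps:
j(C, U) = 16 (j(C, U) = -27 - 1*(-43) = -27 + 43 = 16)
sqrt(-11135 + 14736)/7310 + j(169, 20)/22139 = sqrt(-11135 + 14736)/7310 + 16/22139 = sqrt(3601)*(1/7310) + 16*(1/22139) = sqrt(3601)/7310 + 16/22139 = 16/22139 + sqrt(3601)/7310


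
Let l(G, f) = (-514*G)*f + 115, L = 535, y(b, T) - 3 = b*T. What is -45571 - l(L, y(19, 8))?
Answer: 42577764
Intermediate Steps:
y(b, T) = 3 + T*b (y(b, T) = 3 + b*T = 3 + T*b)
l(G, f) = 115 - 514*G*f (l(G, f) = -514*G*f + 115 = 115 - 514*G*f)
-45571 - l(L, y(19, 8)) = -45571 - (115 - 514*535*(3 + 8*19)) = -45571 - (115 - 514*535*(3 + 152)) = -45571 - (115 - 514*535*155) = -45571 - (115 - 42623450) = -45571 - 1*(-42623335) = -45571 + 42623335 = 42577764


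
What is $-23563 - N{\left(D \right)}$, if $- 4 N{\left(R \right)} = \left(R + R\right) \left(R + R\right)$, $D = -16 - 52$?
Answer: $-18939$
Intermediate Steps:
$D = -68$
$N{\left(R \right)} = - R^{2}$ ($N{\left(R \right)} = - \frac{\left(R + R\right) \left(R + R\right)}{4} = - \frac{2 R 2 R}{4} = - \frac{4 R^{2}}{4} = - R^{2}$)
$-23563 - N{\left(D \right)} = -23563 - - \left(-68\right)^{2} = -23563 - \left(-1\right) 4624 = -23563 - -4624 = -23563 + 4624 = -18939$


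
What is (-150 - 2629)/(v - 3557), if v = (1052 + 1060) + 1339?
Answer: 2779/106 ≈ 26.217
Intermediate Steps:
v = 3451 (v = 2112 + 1339 = 3451)
(-150 - 2629)/(v - 3557) = (-150 - 2629)/(3451 - 3557) = -2779/(-106) = -2779*(-1/106) = 2779/106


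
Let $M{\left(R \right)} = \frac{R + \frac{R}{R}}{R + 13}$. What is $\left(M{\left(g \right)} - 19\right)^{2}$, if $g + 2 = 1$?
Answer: $361$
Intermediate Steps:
$g = -1$ ($g = -2 + 1 = -1$)
$M{\left(R \right)} = \frac{1 + R}{13 + R}$ ($M{\left(R \right)} = \frac{R + 1}{13 + R} = \frac{1 + R}{13 + R}$)
$\left(M{\left(g \right)} - 19\right)^{2} = \left(\frac{1 - 1}{13 - 1} - 19\right)^{2} = \left(\frac{1}{12} \cdot 0 - 19\right)^{2} = \left(0 - 19\right)^{2} = \left(-19\right)^{2} = 361$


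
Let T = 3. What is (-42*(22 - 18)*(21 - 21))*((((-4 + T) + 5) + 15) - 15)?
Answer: 0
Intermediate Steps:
(-42*(22 - 18)*(21 - 21))*((((-4 + T) + 5) + 15) - 15) = (-42*(22 - 18)*(21 - 21))*((((-4 + 3) + 5) + 15) - 15) = (-168*0)*(((-1 + 5) + 15) - 15) = (-42*0)*((4 + 15) - 15) = 0*(19 - 15) = 0*4 = 0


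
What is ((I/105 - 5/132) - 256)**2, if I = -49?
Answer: 3184457761/48400 ≈ 65795.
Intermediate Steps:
((I/105 - 5/132) - 256)**2 = ((-49/105 - 5/132) - 256)**2 = ((-49*1/105 - 5*1/132) - 256)**2 = ((-7/15 - 5/132) - 256)**2 = (-111/220 - 256)**2 = (-56431/220)**2 = 3184457761/48400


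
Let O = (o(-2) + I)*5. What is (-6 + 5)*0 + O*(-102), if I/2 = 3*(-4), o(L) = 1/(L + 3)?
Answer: 11730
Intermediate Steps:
o(L) = 1/(3 + L)
I = -24 (I = 2*(3*(-4)) = 2*(-12) = -24)
O = -115 (O = (1/(3 - 2) - 24)*5 = (1/1 - 24)*5 = (1 - 24)*5 = -23*5 = -115)
(-6 + 5)*0 + O*(-102) = (-6 + 5)*0 - 115*(-102) = -1*0 + 11730 = 0 + 11730 = 11730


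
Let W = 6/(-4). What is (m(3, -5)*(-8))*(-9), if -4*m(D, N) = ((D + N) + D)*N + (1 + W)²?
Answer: 171/2 ≈ 85.500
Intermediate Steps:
W = -3/2 (W = 6*(-¼) = -3/2 ≈ -1.5000)
m(D, N) = -1/16 - N*(N + 2*D)/4 (m(D, N) = -(((D + N) + D)*N + (1 - 3/2)²)/4 = -((N + 2*D)*N + (-½)²)/4 = -(N*(N + 2*D) + ¼)/4 = -(¼ + N*(N + 2*D))/4 = -1/16 - N*(N + 2*D)/4)
(m(3, -5)*(-8))*(-9) = ((-1/16 - ¼*(-5)² - ½*3*(-5))*(-8))*(-9) = ((-1/16 - ¼*25 + 15/2)*(-8))*(-9) = ((-1/16 - 25/4 + 15/2)*(-8))*(-9) = ((19/16)*(-8))*(-9) = -19/2*(-9) = 171/2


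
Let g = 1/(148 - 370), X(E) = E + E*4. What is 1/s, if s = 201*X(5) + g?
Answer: 222/1115549 ≈ 0.00019901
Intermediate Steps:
X(E) = 5*E (X(E) = E + 4*E = 5*E)
g = -1/222 (g = 1/(-222) = -1/222 ≈ -0.0045045)
s = 1115549/222 (s = 201*(5*5) - 1/222 = 201*25 - 1/222 = 5025 - 1/222 = 1115549/222 ≈ 5025.0)
1/s = 1/(1115549/222) = 222/1115549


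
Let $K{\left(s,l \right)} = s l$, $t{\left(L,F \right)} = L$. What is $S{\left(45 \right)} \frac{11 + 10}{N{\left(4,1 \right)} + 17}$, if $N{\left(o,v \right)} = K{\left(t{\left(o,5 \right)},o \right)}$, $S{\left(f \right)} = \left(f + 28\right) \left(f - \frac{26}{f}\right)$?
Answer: $\frac{1021489}{495} \approx 2063.6$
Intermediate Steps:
$K{\left(s,l \right)} = l s$
$S{\left(f \right)} = \left(28 + f\right) \left(f - \frac{26}{f}\right)$
$N{\left(o,v \right)} = o^{2}$ ($N{\left(o,v \right)} = o o = o^{2}$)
$S{\left(45 \right)} \frac{11 + 10}{N{\left(4,1 \right)} + 17} = \left(-26 + 45^{2} - \frac{728}{45} + 28 \cdot 45\right) \frac{11 + 10}{4^{2} + 17} = \left(-26 + 2025 - \frac{728}{45} + 1260\right) \frac{21}{16 + 17} = \left(-26 + 2025 - \frac{728}{45} + 1260\right) \frac{21}{33} = \frac{145927 \cdot 21 \cdot \frac{1}{33}}{45} = \frac{145927}{45} \cdot \frac{7}{11} = \frac{1021489}{495}$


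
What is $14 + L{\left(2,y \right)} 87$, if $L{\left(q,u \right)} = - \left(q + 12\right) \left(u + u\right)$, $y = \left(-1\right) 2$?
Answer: $4886$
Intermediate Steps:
$y = -2$
$L{\left(q,u \right)} = - 2 u \left(12 + q\right)$ ($L{\left(q,u \right)} = - \left(12 + q\right) 2 u = - 2 u \left(12 + q\right)$)
$14 + L{\left(2,y \right)} 87 = 14 + \left(-2\right) \left(-2\right) \left(12 + 2\right) 87 = 14 + \left(-2\right) \left(-2\right) 14 \cdot 87 = 14 + 56 \cdot 87 = 14 + 4872 = 4886$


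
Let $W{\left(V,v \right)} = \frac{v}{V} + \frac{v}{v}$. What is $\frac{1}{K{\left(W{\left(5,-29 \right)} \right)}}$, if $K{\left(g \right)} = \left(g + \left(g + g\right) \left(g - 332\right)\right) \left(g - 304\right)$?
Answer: $- \frac{125}{124619328} \approx -1.0031 \cdot 10^{-6}$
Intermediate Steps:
$W{\left(V,v \right)} = 1 + \frac{v}{V}$ ($W{\left(V,v \right)} = \frac{v}{V} + 1 = 1 + \frac{v}{V}$)
$K{\left(g \right)} = \left(-304 + g\right) \left(g + 2 g \left(-332 + g\right)\right)$ ($K{\left(g \right)} = \left(g + 2 g \left(-332 + g\right)\right) \left(-304 + g\right) = \left(-304 + g\right) \left(g + 2 g \left(-332 + g\right)\right)$)
$\frac{1}{K{\left(W{\left(5,-29 \right)} \right)}} = \frac{1}{\frac{5 - 29}{5} \left(201552 - 1271 \frac{5 - 29}{5} + 2 \left(\frac{5 - 29}{5}\right)^{2}\right)} = \frac{1}{\frac{1}{5} \left(-24\right) \left(201552 - 1271 \cdot \frac{1}{5} \left(-24\right) + 2 \left(\frac{1}{5} \left(-24\right)\right)^{2}\right)} = \frac{1}{\left(- \frac{24}{5}\right) \left(201552 - - \frac{30504}{5} + 2 \left(- \frac{24}{5}\right)^{2}\right)} = \frac{1}{\left(- \frac{24}{5}\right) \left(201552 + \frac{30504}{5} + 2 \cdot \frac{576}{25}\right)} = \frac{1}{\left(- \frac{24}{5}\right) \left(201552 + \frac{30504}{5} + \frac{1152}{25}\right)} = \frac{1}{\left(- \frac{24}{5}\right) \frac{5192472}{25}} = \frac{1}{- \frac{124619328}{125}} = - \frac{125}{124619328}$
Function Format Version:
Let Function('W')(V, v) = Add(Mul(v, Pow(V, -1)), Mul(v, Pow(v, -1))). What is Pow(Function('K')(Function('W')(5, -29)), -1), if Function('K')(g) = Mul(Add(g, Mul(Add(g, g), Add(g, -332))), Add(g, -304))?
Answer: Rational(-125, 124619328) ≈ -1.0031e-6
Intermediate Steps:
Function('W')(V, v) = Add(1, Mul(v, Pow(V, -1))) (Function('W')(V, v) = Add(Mul(v, Pow(V, -1)), 1) = Add(1, Mul(v, Pow(V, -1))))
Function('K')(g) = Mul(Add(-304, g), Add(g, Mul(2, g, Add(-332, g)))) (Function('K')(g) = Mul(Add(g, Mul(Mul(2, g), Add(-332, g))), Add(-304, g)) = Mul(Add(g, Mul(2, g, Add(-332, g))), Add(-304, g)) = Mul(Add(-304, g), Add(g, Mul(2, g, Add(-332, g)))))
Pow(Function('K')(Function('W')(5, -29)), -1) = Pow(Mul(Mul(Pow(5, -1), Add(5, -29)), Add(201552, Mul(-1271, Mul(Pow(5, -1), Add(5, -29))), Mul(2, Pow(Mul(Pow(5, -1), Add(5, -29)), 2)))), -1) = Pow(Mul(Mul(Rational(1, 5), -24), Add(201552, Mul(-1271, Mul(Rational(1, 5), -24)), Mul(2, Pow(Mul(Rational(1, 5), -24), 2)))), -1) = Pow(Mul(Rational(-24, 5), Add(201552, Mul(-1271, Rational(-24, 5)), Mul(2, Pow(Rational(-24, 5), 2)))), -1) = Pow(Mul(Rational(-24, 5), Add(201552, Rational(30504, 5), Mul(2, Rational(576, 25)))), -1) = Pow(Mul(Rational(-24, 5), Add(201552, Rational(30504, 5), Rational(1152, 25))), -1) = Pow(Mul(Rational(-24, 5), Rational(5192472, 25)), -1) = Pow(Rational(-124619328, 125), -1) = Rational(-125, 124619328)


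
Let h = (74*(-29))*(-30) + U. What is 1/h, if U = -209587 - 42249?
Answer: -1/187456 ≈ -5.3346e-6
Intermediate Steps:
U = -251836
h = -187456 (h = (74*(-29))*(-30) - 251836 = -2146*(-30) - 251836 = 64380 - 251836 = -187456)
1/h = 1/(-187456) = -1/187456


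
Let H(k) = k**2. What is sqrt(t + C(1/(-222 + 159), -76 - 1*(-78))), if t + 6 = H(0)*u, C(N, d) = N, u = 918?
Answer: I*sqrt(2653)/21 ≈ 2.4527*I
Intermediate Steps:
t = -6 (t = -6 + 0**2*918 = -6 + 0*918 = -6 + 0 = -6)
sqrt(t + C(1/(-222 + 159), -76 - 1*(-78))) = sqrt(-6 + 1/(-222 + 159)) = sqrt(-6 + 1/(-63)) = sqrt(-6 - 1/63) = sqrt(-379/63) = I*sqrt(2653)/21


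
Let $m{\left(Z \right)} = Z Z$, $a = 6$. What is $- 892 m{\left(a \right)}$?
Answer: $-32112$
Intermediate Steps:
$m{\left(Z \right)} = Z^{2}$
$- 892 m{\left(a \right)} = - 892 \cdot 6^{2} = \left(-892\right) 36 = -32112$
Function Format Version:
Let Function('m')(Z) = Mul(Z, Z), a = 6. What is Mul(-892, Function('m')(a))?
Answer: -32112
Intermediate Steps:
Function('m')(Z) = Pow(Z, 2)
Mul(-892, Function('m')(a)) = Mul(-892, Pow(6, 2)) = Mul(-892, 36) = -32112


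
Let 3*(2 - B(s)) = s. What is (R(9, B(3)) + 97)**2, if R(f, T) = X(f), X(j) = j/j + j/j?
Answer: 9801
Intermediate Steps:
X(j) = 2 (X(j) = 1 + 1 = 2)
B(s) = 2 - s/3
R(f, T) = 2
(R(9, B(3)) + 97)**2 = (2 + 97)**2 = 99**2 = 9801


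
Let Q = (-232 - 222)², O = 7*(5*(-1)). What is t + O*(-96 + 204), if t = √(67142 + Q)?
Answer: -3780 + 3*√30362 ≈ -3257.3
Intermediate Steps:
O = -35 (O = 7*(-5) = -35)
Q = 206116 (Q = (-454)² = 206116)
t = 3*√30362 (t = √(67142 + 206116) = √273258 = 3*√30362 ≈ 522.74)
t + O*(-96 + 204) = 3*√30362 - 35*(-96 + 204) = 3*√30362 - 35*108 = 3*√30362 - 3780 = -3780 + 3*√30362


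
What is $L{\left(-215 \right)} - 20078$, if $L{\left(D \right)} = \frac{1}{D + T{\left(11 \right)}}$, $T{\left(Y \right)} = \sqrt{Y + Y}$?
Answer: $- \frac{927664049}{46203} - \frac{\sqrt{22}}{46203} \approx -20078.0$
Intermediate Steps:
$T{\left(Y \right)} = \sqrt{2} \sqrt{Y}$ ($T{\left(Y \right)} = \sqrt{2 Y} = \sqrt{2} \sqrt{Y}$)
$L{\left(D \right)} = \frac{1}{D + \sqrt{22}}$ ($L{\left(D \right)} = \frac{1}{D + \sqrt{2} \sqrt{11}} = \frac{1}{D + \sqrt{22}}$)
$L{\left(-215 \right)} - 20078 = \frac{1}{-215 + \sqrt{22}} - 20078 = -20078 + \frac{1}{-215 + \sqrt{22}}$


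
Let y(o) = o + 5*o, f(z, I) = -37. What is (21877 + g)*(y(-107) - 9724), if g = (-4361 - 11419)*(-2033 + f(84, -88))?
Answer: -338828020582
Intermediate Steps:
y(o) = 6*o
g = 32664600 (g = (-4361 - 11419)*(-2033 - 37) = -15780*(-2070) = 32664600)
(21877 + g)*(y(-107) - 9724) = (21877 + 32664600)*(6*(-107) - 9724) = 32686477*(-642 - 9724) = 32686477*(-10366) = -338828020582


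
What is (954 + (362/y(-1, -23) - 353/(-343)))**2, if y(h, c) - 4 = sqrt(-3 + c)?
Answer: (366123595547*I + 469895199950*sqrt(26))/(117649*(4*sqrt(26) + 5*I)) ≈ 9.7719e+5 - 86975.0*I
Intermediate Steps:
y(h, c) = 4 + sqrt(-3 + c)
(954 + (362/y(-1, -23) - 353/(-343)))**2 = (954 + (362/(4 + sqrt(-3 - 23)) - 353/(-343)))**2 = (954 + (362/(4 + sqrt(-26)) - 353*(-1/343)))**2 = (954 + (362/(4 + I*sqrt(26)) + 353/343))**2 = (954 + (353/343 + 362/(4 + I*sqrt(26))))**2 = (327575/343 + 362/(4 + I*sqrt(26)))**2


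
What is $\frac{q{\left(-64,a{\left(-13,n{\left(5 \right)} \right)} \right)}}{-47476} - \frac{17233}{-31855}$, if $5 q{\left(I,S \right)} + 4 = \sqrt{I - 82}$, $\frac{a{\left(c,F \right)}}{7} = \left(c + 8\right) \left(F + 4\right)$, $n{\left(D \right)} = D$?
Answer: $\frac{204544848}{378086995} - \frac{i \sqrt{146}}{237380} \approx 0.541 - 5.0902 \cdot 10^{-5} i$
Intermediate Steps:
$a{\left(c,F \right)} = 7 \left(4 + F\right) \left(8 + c\right)$ ($a{\left(c,F \right)} = 7 \left(c + 8\right) \left(F + 4\right) = 7 \left(8 + c\right) \left(4 + F\right) = 7 \left(4 + F\right) \left(8 + c\right)$)
$q{\left(I,S \right)} = - \frac{4}{5} + \frac{\sqrt{-82 + I}}{5}$ ($q{\left(I,S \right)} = - \frac{4}{5} + \frac{\sqrt{I - 82}}{5} = - \frac{4}{5} + \frac{\sqrt{-82 + I}}{5}$)
$\frac{q{\left(-64,a{\left(-13,n{\left(5 \right)} \right)} \right)}}{-47476} - \frac{17233}{-31855} = \frac{- \frac{4}{5} + \frac{\sqrt{-82 - 64}}{5}}{-47476} - \frac{17233}{-31855} = \left(- \frac{4}{5} + \frac{\sqrt{-146}}{5}\right) \left(- \frac{1}{47476}\right) - - \frac{17233}{31855} = \left(- \frac{4}{5} + \frac{i \sqrt{146}}{5}\right) \left(- \frac{1}{47476}\right) + \frac{17233}{31855} = \left(\frac{1}{59345} - \frac{i \sqrt{146}}{237380}\right) + \frac{17233}{31855} = \frac{204544848}{378086995} - \frac{i \sqrt{146}}{237380}$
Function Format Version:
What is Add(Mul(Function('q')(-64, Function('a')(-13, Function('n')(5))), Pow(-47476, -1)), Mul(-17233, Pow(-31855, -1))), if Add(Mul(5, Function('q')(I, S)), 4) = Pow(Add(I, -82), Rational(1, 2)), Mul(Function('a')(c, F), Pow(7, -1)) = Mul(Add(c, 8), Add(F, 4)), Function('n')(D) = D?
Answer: Add(Rational(204544848, 378086995), Mul(Rational(-1, 237380), I, Pow(146, Rational(1, 2)))) ≈ Add(0.54100, Mul(-5.0902e-5, I))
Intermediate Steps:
Function('a')(c, F) = Mul(7, Add(4, F), Add(8, c)) (Function('a')(c, F) = Mul(7, Mul(Add(c, 8), Add(F, 4))) = Mul(7, Mul(Add(8, c), Add(4, F))) = Mul(7, Mul(Add(4, F), Add(8, c))) = Mul(7, Add(4, F), Add(8, c)))
Function('q')(I, S) = Add(Rational(-4, 5), Mul(Rational(1, 5), Pow(Add(-82, I), Rational(1, 2)))) (Function('q')(I, S) = Add(Rational(-4, 5), Mul(Rational(1, 5), Pow(Add(I, -82), Rational(1, 2)))) = Add(Rational(-4, 5), Mul(Rational(1, 5), Pow(Add(-82, I), Rational(1, 2)))))
Add(Mul(Function('q')(-64, Function('a')(-13, Function('n')(5))), Pow(-47476, -1)), Mul(-17233, Pow(-31855, -1))) = Add(Mul(Add(Rational(-4, 5), Mul(Rational(1, 5), Pow(Add(-82, -64), Rational(1, 2)))), Pow(-47476, -1)), Mul(-17233, Pow(-31855, -1))) = Add(Mul(Add(Rational(-4, 5), Mul(Rational(1, 5), Pow(-146, Rational(1, 2)))), Rational(-1, 47476)), Mul(-17233, Rational(-1, 31855))) = Add(Mul(Add(Rational(-4, 5), Mul(Rational(1, 5), Mul(I, Pow(146, Rational(1, 2))))), Rational(-1, 47476)), Rational(17233, 31855)) = Add(Mul(Add(Rational(-4, 5), Mul(Rational(1, 5), I, Pow(146, Rational(1, 2)))), Rational(-1, 47476)), Rational(17233, 31855)) = Add(Add(Rational(1, 59345), Mul(Rational(-1, 237380), I, Pow(146, Rational(1, 2)))), Rational(17233, 31855)) = Add(Rational(204544848, 378086995), Mul(Rational(-1, 237380), I, Pow(146, Rational(1, 2))))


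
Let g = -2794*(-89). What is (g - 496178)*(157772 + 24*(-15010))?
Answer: 50113259616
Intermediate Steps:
g = 248666
(g - 496178)*(157772 + 24*(-15010)) = (248666 - 496178)*(157772 + 24*(-15010)) = -247512*(157772 - 360240) = -247512*(-202468) = 50113259616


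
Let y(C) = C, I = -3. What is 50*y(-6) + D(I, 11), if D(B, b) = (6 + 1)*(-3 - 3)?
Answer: -342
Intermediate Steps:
D(B, b) = -42 (D(B, b) = 7*(-6) = -42)
50*y(-6) + D(I, 11) = 50*(-6) - 42 = -300 - 42 = -342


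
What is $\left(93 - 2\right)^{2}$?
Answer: $8281$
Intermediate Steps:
$\left(93 - 2\right)^{2} = 91^{2} = 8281$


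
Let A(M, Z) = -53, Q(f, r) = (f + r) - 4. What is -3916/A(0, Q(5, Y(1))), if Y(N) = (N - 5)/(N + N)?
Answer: 3916/53 ≈ 73.887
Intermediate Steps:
Y(N) = (-5 + N)/(2*N) (Y(N) = (-5 + N)/((2*N)) = (-5 + N)*(1/(2*N)) = (-5 + N)/(2*N))
Q(f, r) = -4 + f + r
-3916/A(0, Q(5, Y(1))) = -3916/(-53) = -3916*(-1/53) = 3916/53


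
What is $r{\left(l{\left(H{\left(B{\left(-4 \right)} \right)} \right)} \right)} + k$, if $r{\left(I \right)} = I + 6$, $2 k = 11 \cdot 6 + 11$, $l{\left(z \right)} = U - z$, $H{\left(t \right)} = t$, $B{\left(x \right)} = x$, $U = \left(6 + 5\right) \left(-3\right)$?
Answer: $\frac{31}{2} \approx 15.5$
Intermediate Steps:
$U = -33$ ($U = 11 \left(-3\right) = -33$)
$l{\left(z \right)} = -33 - z$
$k = \frac{77}{2}$ ($k = \frac{11 \cdot 6 + 11}{2} = \frac{66 + 11}{2} = \frac{1}{2} \cdot 77 = \frac{77}{2} \approx 38.5$)
$r{\left(I \right)} = 6 + I$
$r{\left(l{\left(H{\left(B{\left(-4 \right)} \right)} \right)} \right)} + k = \left(6 - 29\right) + \frac{77}{2} = -23 + \frac{77}{2} = \frac{31}{2}$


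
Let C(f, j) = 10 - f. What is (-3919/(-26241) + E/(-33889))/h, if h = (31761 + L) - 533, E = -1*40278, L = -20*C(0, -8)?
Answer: 1189745989/27592618593972 ≈ 4.3118e-5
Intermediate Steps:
L = -200 (L = -20*(10 - 1*0) = -20*(10 + 0) = -20*10 = -200)
E = -40278
h = 31028 (h = (31761 - 200) - 533 = 31561 - 533 = 31028)
(-3919/(-26241) + E/(-33889))/h = (-3919/(-26241) - 40278/(-33889))/31028 = (-3919*(-1/26241) - 40278*(-1/33889))*(1/31028) = (3919/26241 + 40278/33889)*(1/31028) = (1189745989/889281249)*(1/31028) = 1189745989/27592618593972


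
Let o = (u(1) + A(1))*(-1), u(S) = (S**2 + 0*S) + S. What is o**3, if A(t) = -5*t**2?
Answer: 27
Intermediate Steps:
u(S) = S + S**2 (u(S) = (S**2 + 0) + S = S**2 + S = S + S**2)
o = 3 (o = (1*(1 + 1) - 5*1**2)*(-1) = (1*2 - 5*1)*(-1) = (2 - 5)*(-1) = -3*(-1) = 3)
o**3 = 3**3 = 27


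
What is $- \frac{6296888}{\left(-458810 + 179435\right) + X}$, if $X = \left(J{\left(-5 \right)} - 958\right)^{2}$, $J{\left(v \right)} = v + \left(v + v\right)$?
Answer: $- \frac{16484}{1747} \approx -9.4356$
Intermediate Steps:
$J{\left(v \right)} = 3 v$ ($J{\left(v \right)} = v + 2 v = 3 v$)
$X = 946729$ ($X = \left(3 \left(-5\right) - 958\right)^{2} = \left(-15 - 958\right)^{2} = \left(-973\right)^{2} = 946729$)
$- \frac{6296888}{\left(-458810 + 179435\right) + X} = - \frac{6296888}{\left(-458810 + 179435\right) + 946729} = - \frac{6296888}{-279375 + 946729} = - \frac{6296888}{667354} = \left(-6296888\right) \frac{1}{667354} = - \frac{16484}{1747}$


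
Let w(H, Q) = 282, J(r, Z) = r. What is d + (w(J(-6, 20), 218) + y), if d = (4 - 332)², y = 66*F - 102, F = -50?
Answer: 104464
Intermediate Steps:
y = -3402 (y = 66*(-50) - 102 = -3300 - 102 = -3402)
d = 107584 (d = (-328)² = 107584)
d + (w(J(-6, 20), 218) + y) = 107584 + (282 - 3402) = 107584 - 3120 = 104464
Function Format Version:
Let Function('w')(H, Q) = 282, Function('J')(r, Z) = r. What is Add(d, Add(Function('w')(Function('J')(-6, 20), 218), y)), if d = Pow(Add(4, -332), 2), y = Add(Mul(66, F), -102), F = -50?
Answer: 104464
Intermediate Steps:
y = -3402 (y = Add(Mul(66, -50), -102) = Add(-3300, -102) = -3402)
d = 107584 (d = Pow(-328, 2) = 107584)
Add(d, Add(Function('w')(Function('J')(-6, 20), 218), y)) = Add(107584, Add(282, -3402)) = Add(107584, -3120) = 104464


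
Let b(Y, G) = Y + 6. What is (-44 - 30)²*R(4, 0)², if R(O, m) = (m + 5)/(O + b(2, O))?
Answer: 34225/36 ≈ 950.69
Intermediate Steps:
b(Y, G) = 6 + Y
R(O, m) = (5 + m)/(8 + O) (R(O, m) = (m + 5)/(O + (6 + 2)) = (5 + m)/(O + 8) = (5 + m)/(8 + O))
(-44 - 30)²*R(4, 0)² = (-44 - 30)²*((5 + 0)/(8 + 4))² = (-74)²*(5/12)² = 5476*((1/12)*5)² = 5476*(5/12)² = 5476*(25/144) = 34225/36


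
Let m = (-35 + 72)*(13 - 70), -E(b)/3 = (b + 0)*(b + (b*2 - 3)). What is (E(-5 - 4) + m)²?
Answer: 8520561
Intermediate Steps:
E(b) = -3*b*(-3 + 3*b) (E(b) = -3*(b + 0)*(b + (b*2 - 3)) = -3*b*(b + (2*b - 3)) = -3*b*(b + (-3 + 2*b)) = -3*b*(-3 + 3*b))
m = -2109 (m = 37*(-57) = -2109)
(E(-5 - 4) + m)² = (9*(-5 - 4)*(1 - (-5 - 4)) - 2109)² = (9*(-9)*(1 - 1*(-9)) - 2109)² = (9*(-9)*(1 + 9) - 2109)² = (9*(-9)*10 - 2109)² = (-810 - 2109)² = (-2919)² = 8520561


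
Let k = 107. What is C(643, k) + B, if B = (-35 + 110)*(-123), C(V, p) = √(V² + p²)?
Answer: -9225 + √424898 ≈ -8573.2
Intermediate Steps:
B = -9225 (B = 75*(-123) = -9225)
C(643, k) + B = √(643² + 107²) - 9225 = √(413449 + 11449) - 9225 = √424898 - 9225 = -9225 + √424898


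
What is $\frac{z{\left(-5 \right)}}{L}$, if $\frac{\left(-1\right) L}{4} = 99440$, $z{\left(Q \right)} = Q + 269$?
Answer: $- \frac{3}{4520} \approx -0.00066372$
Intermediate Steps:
$z{\left(Q \right)} = 269 + Q$
$L = -397760$ ($L = \left(-4\right) 99440 = -397760$)
$\frac{z{\left(-5 \right)}}{L} = \frac{269 - 5}{-397760} = 264 \left(- \frac{1}{397760}\right) = - \frac{3}{4520}$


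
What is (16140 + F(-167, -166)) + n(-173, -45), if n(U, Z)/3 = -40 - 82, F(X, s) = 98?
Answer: 15872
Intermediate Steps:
n(U, Z) = -366 (n(U, Z) = 3*(-40 - 82) = 3*(-122) = -366)
(16140 + F(-167, -166)) + n(-173, -45) = (16140 + 98) - 366 = 16238 - 366 = 15872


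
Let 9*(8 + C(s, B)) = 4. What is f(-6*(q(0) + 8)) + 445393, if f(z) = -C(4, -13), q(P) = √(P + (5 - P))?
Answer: 4008605/9 ≈ 4.4540e+5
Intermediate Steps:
q(P) = √5
C(s, B) = -68/9 (C(s, B) = -8 + (⅑)*4 = -8 + 4/9 = -68/9)
f(z) = 68/9 (f(z) = -1*(-68/9) = 68/9)
f(-6*(q(0) + 8)) + 445393 = 68/9 + 445393 = 4008605/9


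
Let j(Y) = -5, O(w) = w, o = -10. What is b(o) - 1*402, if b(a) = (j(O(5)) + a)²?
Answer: -177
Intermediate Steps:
b(a) = (-5 + a)²
b(o) - 1*402 = (-5 - 10)² - 1*402 = (-15)² - 402 = 225 - 402 = -177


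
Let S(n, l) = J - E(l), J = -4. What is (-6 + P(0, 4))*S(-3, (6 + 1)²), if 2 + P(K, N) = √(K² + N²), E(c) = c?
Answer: 212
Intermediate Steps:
S(n, l) = -4 - l
P(K, N) = -2 + √(K² + N²)
(-6 + P(0, 4))*S(-3, (6 + 1)²) = (-6 + (-2 + √(0² + 4²)))*(-4 - (6 + 1)²) = (-6 + (-2 + √(0 + 16)))*(-4 - 1*7²) = (-6 + (-2 + √16))*(-4 - 1*49) = (-6 + (-2 + 4))*(-4 - 49) = (-6 + 2)*(-53) = -4*(-53) = 212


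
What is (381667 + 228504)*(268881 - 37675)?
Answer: 141075196226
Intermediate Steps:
(381667 + 228504)*(268881 - 37675) = 610171*231206 = 141075196226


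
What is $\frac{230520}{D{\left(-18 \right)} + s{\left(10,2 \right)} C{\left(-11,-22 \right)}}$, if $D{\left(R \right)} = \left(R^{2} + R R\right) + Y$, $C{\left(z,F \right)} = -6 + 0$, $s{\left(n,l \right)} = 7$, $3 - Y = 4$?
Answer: $\frac{46104}{121} \approx 381.02$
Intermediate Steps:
$Y = -1$ ($Y = 3 - 4 = -1$)
$C{\left(z,F \right)} = -6$
$D{\left(R \right)} = -1 + 2 R^{2}$ ($D{\left(R \right)} = \left(R^{2} + R R\right) - 1 = \left(R^{2} + R^{2}\right) - 1 = 2 R^{2} - 1 = -1 + 2 R^{2}$)
$\frac{230520}{D{\left(-18 \right)} + s{\left(10,2 \right)} C{\left(-11,-22 \right)}} = \frac{230520}{\left(-1 + 2 \left(-18\right)^{2}\right) + 7 \left(-6\right)} = \frac{230520}{\left(-1 + 2 \cdot 324\right) - 42} = \frac{230520}{\left(-1 + 648\right) - 42} = \frac{230520}{647 - 42} = \frac{230520}{605} = 230520 \cdot \frac{1}{605} = \frac{46104}{121}$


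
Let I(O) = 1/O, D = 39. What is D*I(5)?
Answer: 39/5 ≈ 7.8000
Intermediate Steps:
D*I(5) = 39/5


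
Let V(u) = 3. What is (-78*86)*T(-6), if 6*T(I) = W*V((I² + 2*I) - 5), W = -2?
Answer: 6708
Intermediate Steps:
T(I) = -1 (T(I) = (-2*3)/6 = (⅙)*(-6) = -1)
(-78*86)*T(-6) = -78*86*(-1) = -6708*(-1) = 6708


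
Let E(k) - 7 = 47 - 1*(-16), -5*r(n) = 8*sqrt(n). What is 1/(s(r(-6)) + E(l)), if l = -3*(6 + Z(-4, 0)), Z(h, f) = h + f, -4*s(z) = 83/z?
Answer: 86016/6055565 + 2656*I*sqrt(6)/6055565 ≈ 0.014204 + 0.0010744*I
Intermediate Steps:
r(n) = -8*sqrt(n)/5
s(z) = -83/(4*z)
Z(h, f) = f + h
l = -6 (l = -3*(6 + (0 - 4)) = -3*(6 - 4) = -3*2 = -6)
E(k) = 70 (E(k) = 7 + (47 - 1*(-16)) = 7 + (47 + 16) = 7 + 63 = 70)
1/(s(r(-6)) + E(l)) = 1/(-83*5*I*sqrt(6)/48/4 + 70) = 1/(-415*I*sqrt(6)/192 + 70) = 1/(70 - 415*I*sqrt(6)/192)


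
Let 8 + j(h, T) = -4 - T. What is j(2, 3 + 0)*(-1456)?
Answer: 21840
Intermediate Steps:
j(h, T) = -12 - T (j(h, T) = -8 + (-4 - T) = -12 - T)
j(2, 3 + 0)*(-1456) = (-12 - (3 + 0))*(-1456) = (-12 - 1*3)*(-1456) = (-12 - 3)*(-1456) = -15*(-1456) = 21840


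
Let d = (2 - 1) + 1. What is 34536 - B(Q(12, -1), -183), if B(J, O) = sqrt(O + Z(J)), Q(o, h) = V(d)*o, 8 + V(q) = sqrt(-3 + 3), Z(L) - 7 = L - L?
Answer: 34536 - 4*I*sqrt(11) ≈ 34536.0 - 13.266*I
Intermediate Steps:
Z(L) = 7 (Z(L) = 7 + (L - L) = 7 + 0 = 7)
d = 2 (d = 1 + 1 = 2)
V(q) = -8 (V(q) = -8 + sqrt(-3 + 3) = -8 + sqrt(0) = -8 + 0 = -8)
Q(o, h) = -8*o
B(J, O) = sqrt(7 + O) (B(J, O) = sqrt(O + 7) = sqrt(7 + O))
34536 - B(Q(12, -1), -183) = 34536 - sqrt(7 - 183) = 34536 - sqrt(-176) = 34536 - 4*I*sqrt(11)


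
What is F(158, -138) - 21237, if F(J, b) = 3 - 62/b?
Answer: -1465115/69 ≈ -21234.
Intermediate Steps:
F(158, -138) - 21237 = (3 - 62/(-138)) - 21237 = (3 - 62*(-1/138)) - 21237 = (3 + 31/69) - 21237 = 238/69 - 21237 = -1465115/69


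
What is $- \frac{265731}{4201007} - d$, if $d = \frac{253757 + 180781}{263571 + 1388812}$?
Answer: $- \frac{2264586566739}{6941672549681} \approx -0.32623$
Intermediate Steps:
$d = \frac{434538}{1652383} \approx 0.26298$
$- \frac{265731}{4201007} - d = - \frac{265731}{4201007} - \frac{434538}{1652383} = - \frac{2264586566739}{6941672549681}$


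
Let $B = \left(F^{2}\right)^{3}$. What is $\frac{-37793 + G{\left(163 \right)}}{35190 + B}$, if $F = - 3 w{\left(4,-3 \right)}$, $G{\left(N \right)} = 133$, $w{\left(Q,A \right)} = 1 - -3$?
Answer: $- \frac{18830}{1510587} \approx -0.012465$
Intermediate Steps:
$w{\left(Q,A \right)} = 4$ ($w{\left(Q,A \right)} = 1 + 3 = 4$)
$F = -12$ ($F = \left(-3\right) 4 = -12$)
$B = 2985984$ ($B = \left(\left(-12\right)^{2}\right)^{3} = 144^{3} = 2985984$)
$\frac{-37793 + G{\left(163 \right)}}{35190 + B} = \frac{-37793 + 133}{35190 + 2985984} = - \frac{37660}{3021174} = \left(-37660\right) \frac{1}{3021174} = - \frac{18830}{1510587}$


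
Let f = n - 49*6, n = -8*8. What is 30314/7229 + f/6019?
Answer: 179871984/43511351 ≈ 4.1339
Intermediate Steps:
n = -64
f = -358 (f = -64 - 49*6 = -64 - 294 = -358)
30314/7229 + f/6019 = 30314/7229 - 358/6019 = 179871984/43511351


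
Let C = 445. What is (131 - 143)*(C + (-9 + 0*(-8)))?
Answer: -5232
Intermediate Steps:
(131 - 143)*(C + (-9 + 0*(-8))) = (131 - 143)*(445 + (-9 + 0*(-8))) = -12*(445 + (-9 + 0)) = -12*(445 - 9) = -12*436 = -5232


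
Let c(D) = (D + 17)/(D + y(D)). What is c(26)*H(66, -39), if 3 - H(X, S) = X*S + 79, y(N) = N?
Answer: 53707/26 ≈ 2065.7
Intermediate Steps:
c(D) = (17 + D)/(2*D) (c(D) = (D + 17)/(D + D) = (17 + D)/((2*D)) = (17 + D)*(1/(2*D)) = (17 + D)/(2*D))
H(X, S) = -76 - S*X (H(X, S) = 3 - (X*S + 79) = 3 - (S*X + 79) = 3 - (79 + S*X) = 3 + (-79 - S*X) = -76 - S*X)
c(26)*H(66, -39) = ((½)*(17 + 26)/26)*(-76 - 1*(-39)*66) = ((½)*(1/26)*43)*(-76 + 2574) = (43/52)*2498 = 53707/26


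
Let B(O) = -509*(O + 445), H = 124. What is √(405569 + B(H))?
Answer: 2*√28987 ≈ 340.51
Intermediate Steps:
B(O) = -226505 - 509*O (B(O) = -509*(445 + O) = -226505 - 509*O)
√(405569 + B(H)) = √(405569 + (-226505 - 509*124)) = √(405569 + (-226505 - 63116)) = √(405569 - 289621) = √115948 = 2*√28987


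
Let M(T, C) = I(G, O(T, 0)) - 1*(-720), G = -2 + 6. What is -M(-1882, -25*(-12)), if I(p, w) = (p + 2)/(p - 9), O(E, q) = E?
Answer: -3594/5 ≈ -718.80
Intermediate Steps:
G = 4
I(p, w) = (2 + p)/(-9 + p)
M(T, C) = 3594/5 (M(T, C) = (2 + 4)/(-9 + 4) - 1*(-720) = 6/(-5) + 720 = -1/5*6 + 720 = -6/5 + 720 = 3594/5)
-M(-1882, -25*(-12)) = -1*3594/5 = -3594/5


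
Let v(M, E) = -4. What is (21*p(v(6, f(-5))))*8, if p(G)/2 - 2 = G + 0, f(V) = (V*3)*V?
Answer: -672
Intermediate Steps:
f(V) = 3*V² (f(V) = (3*V)*V = 3*V²)
p(G) = 4 + 2*G (p(G) = 4 + 2*(G + 0) = 4 + 2*G)
(21*p(v(6, f(-5))))*8 = (21*(4 + 2*(-4)))*8 = (21*(4 - 8))*8 = (21*(-4))*8 = -84*8 = -672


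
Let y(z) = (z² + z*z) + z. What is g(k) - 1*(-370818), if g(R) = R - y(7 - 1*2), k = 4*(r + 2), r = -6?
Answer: 370747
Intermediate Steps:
y(z) = z + 2*z² (y(z) = (z² + z²) + z = 2*z² + z = z + 2*z²)
k = -16 (k = 4*(-6 + 2) = 4*(-4) = -16)
g(R) = -55 + R (g(R) = R - (7 - 1*2)*(1 + 2*(7 - 1*2)) = R - (7 - 2)*(1 + 2*(7 - 2)) = R - 5*(1 + 2*5) = R - 5*(1 + 10) = R - 5*11 = R - 1*55 = R - 55 = -55 + R)
g(k) - 1*(-370818) = (-55 - 16) - 1*(-370818) = -71 + 370818 = 370747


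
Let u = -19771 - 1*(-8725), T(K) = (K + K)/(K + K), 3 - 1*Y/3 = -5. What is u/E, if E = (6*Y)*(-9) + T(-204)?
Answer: 1578/185 ≈ 8.5297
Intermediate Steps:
Y = 24 (Y = 9 - 3*(-5) = 9 + 15 = 24)
T(K) = 1 (T(K) = (2*K)/((2*K)) = (2*K)*(1/(2*K)) = 1)
u = -11046 (u = -19771 + 8725 = -11046)
E = -1295 (E = (6*24)*(-9) + 1 = 144*(-9) + 1 = -1296 + 1 = -1295)
u/E = -11046/(-1295) = -11046*(-1/1295) = 1578/185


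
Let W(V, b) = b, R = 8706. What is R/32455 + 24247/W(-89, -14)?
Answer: -786814501/454370 ≈ -1731.7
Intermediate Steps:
R/32455 + 24247/W(-89, -14) = 8706/32455 + 24247/(-14) = 8706*(1/32455) + 24247*(-1/14) = 8706/32455 - 24247/14 = -786814501/454370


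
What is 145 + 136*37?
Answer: 5177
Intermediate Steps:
145 + 136*37 = 145 + 5032 = 5177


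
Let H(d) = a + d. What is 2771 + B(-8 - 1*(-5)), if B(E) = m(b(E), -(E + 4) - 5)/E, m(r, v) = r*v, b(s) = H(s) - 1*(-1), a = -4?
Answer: 2759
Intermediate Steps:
H(d) = -4 + d
b(s) = -3 + s (b(s) = (-4 + s) - 1*(-1) = (-4 + s) + 1 = -3 + s)
B(E) = (-9 - E)*(-3 + E)/E (B(E) = ((-3 + E)*(-(E + 4) - 5))/E = ((-3 + E)*(-(4 + E) - 5))/E = ((-3 + E)*((-4 - E) - 5))/E = ((-3 + E)*(-9 - E))/E = ((-9 - E)*(-3 + E))/E = (-9 - E)*(-3 + E)/E)
2771 + B(-8 - 1*(-5)) = 2771 + (-6 - (-8 - 1*(-5)) + 27/(-8 - 1*(-5))) = 2771 + (-6 - (-8 + 5) + 27/(-8 + 5)) = 2771 + (-6 - 1*(-3) + 27/(-3)) = 2771 + (-6 + 3 + 27*(-⅓)) = 2771 + (-6 + 3 - 9) = 2771 - 12 = 2759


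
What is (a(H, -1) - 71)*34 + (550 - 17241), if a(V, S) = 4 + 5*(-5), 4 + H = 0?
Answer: -19819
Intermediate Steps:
H = -4 (H = -4 + 0 = -4)
a(V, S) = -21 (a(V, S) = 4 - 25 = -21)
(a(H, -1) - 71)*34 + (550 - 17241) = (-21 - 71)*34 + (550 - 17241) = -92*34 - 16691 = -3128 - 16691 = -19819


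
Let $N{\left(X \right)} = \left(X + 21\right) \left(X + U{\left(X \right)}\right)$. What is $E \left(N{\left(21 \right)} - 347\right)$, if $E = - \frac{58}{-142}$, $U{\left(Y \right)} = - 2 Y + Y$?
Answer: $- \frac{10063}{71} \approx -141.73$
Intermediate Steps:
$U{\left(Y \right)} = - Y$
$N{\left(X \right)} = 0$ ($N{\left(X \right)} = \left(X + 21\right) \left(X - X\right) = \left(21 + X\right) 0 = 0$)
$E = \frac{29}{71}$ ($E = \left(-58\right) \left(- \frac{1}{142}\right) = \frac{29}{71} \approx 0.40845$)
$E \left(N{\left(21 \right)} - 347\right) = \frac{29 \left(0 - 347\right)}{71} = \frac{29}{71} \left(-347\right) = - \frac{10063}{71}$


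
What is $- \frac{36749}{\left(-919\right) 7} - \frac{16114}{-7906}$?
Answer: $\frac{197099478}{25429649} \approx 7.7508$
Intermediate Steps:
$- \frac{36749}{\left(-919\right) 7} - \frac{16114}{-7906} = - \frac{36749}{-6433} - - \frac{8057}{3953} = \left(-36749\right) \left(- \frac{1}{6433}\right) + \frac{8057}{3953} = \frac{36749}{6433} + \frac{8057}{3953} = \frac{197099478}{25429649}$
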